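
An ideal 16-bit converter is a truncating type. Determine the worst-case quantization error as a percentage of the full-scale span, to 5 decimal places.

Truncating → worst-case error = 1 LSB = V_FS/2^16, so 100/65536 = 0.00152588 % of full scale.

0.00153 %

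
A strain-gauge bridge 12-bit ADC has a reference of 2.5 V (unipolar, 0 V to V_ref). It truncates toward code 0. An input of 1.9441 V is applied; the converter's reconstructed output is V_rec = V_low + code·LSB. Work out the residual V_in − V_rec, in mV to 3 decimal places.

0.130 mV

LSB = 2.5/2^12 = 0.610 mV.
Scaled input = 3185.2134 LSBs, so code = 3185.
Code 3185 maps back to 0 + 3185×0.000610352 V = 1.9439697 V.
Difference: 0.000130273 V → 0.130 mV.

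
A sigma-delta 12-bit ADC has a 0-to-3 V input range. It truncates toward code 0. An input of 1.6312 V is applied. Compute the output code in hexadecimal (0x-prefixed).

code 0x8B3 (decimal 2227)

LSB = 3 V / 4096 = 0.732 mV.
(V_in − V_low)/LSB = (1.6312 − 0) / 0.000732422 = 2227.132.
Floor → code 2227.
In hexadecimal (0x-prefixed): 0x8B3.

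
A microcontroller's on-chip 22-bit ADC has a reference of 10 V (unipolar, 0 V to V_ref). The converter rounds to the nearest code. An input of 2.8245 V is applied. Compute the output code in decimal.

code 1184681

Full-scale span = 10 V; LSB = 10/2^22 = 2.38 µV.
Input sits at 1184681.165 steps above V_low.
So the output code is 1184681.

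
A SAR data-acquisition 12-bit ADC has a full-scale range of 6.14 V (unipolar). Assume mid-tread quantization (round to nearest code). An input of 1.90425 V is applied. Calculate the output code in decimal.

code 1270

Full-scale span = 6.14 V; LSB = 6.14/2^12 = 1.499 mV.
(1.90425 − 0) / 0.00149902 = 1270.327 LSBs.
Round → code 1270.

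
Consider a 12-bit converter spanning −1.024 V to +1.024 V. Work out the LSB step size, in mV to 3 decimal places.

Full-scale span = 2.048 V.
LSB = 2.048 / 2^12 = 2.048 / 4096 = 0.0005 V = 0.500 mV.

0.500 mV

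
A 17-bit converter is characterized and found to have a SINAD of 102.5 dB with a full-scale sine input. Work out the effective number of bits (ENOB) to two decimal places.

ENOB = (SINAD − 1.76) / 6.02 = (102.5 − 1.76)/6.02 = 16.734.

16.73 bits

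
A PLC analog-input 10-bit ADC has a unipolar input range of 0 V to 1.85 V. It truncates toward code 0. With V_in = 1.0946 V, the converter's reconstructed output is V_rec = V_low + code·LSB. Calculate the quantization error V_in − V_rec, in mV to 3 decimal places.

Step size: 1.85 V ÷ 2^10 = 1.807 mV.
(1.0946 − 0)/0.00180664 = 605.8759; ⌊·⌋ gives code 605.
V_rec = 0 + 605·0.00180664 = 1.0930176 V.
Difference: 0.00158242 V → 1.582 mV.

1.582 mV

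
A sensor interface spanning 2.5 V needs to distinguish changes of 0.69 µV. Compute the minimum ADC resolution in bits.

22 bits

Number of steps required ≥ 2.5 V / 0.69 µV = 3623188.41.
Need 2^N ≥ 3623188.41; 2^21 = 2097152, 2^22 = 4194304.
Minimum N = 22.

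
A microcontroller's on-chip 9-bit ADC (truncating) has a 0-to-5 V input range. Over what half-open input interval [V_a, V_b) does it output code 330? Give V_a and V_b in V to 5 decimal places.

[3.22266 V, 3.23242 V)

LSB = 5/2^9 = 9.766 mV.
V_a = V_low + 330·LSB = 3.22266 V; V_b = V_low + 331·LSB = 3.23242 V.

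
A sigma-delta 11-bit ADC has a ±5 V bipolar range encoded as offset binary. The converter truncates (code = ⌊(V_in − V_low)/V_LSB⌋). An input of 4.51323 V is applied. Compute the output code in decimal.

LSB = 10 V / 2048 = 4.883 mV.
(4.51323 − (−5)) / 0.00488281 = 1948.310 LSBs.
⌊·⌋(1948.310) = 1948.

code 1948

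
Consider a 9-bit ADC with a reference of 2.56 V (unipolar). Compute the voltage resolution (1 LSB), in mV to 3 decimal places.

Full-scale span = 2.56 V.
LSB = 2.56 / 2^9 = 2.56 / 512 = 0.005 V = 5.000 mV.

5.000 mV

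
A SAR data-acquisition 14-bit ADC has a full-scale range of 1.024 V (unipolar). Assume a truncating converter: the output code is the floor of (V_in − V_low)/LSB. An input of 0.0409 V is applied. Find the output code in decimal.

LSB = 1.024 V / 16384 = 62.50 µV.
Input sits at 654.400 steps above V_low.
So the output code is 654.

code 654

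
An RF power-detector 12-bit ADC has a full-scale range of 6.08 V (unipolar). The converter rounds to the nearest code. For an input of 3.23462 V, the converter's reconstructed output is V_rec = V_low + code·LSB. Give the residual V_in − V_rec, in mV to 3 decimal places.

0.167 mV

Step size: 6.08 V ÷ 2^12 = 1.484 mV.
(V_in − V_low)/LSB = (3.23462 − 0)/0.00148438 = 2179.1124 → code 2179 (round).
Code 2179 maps back to 0 + 2179×0.00148438 V = 3.2344531 V.
V_in − V_rec = 0.000166875 V = 0.167 mV.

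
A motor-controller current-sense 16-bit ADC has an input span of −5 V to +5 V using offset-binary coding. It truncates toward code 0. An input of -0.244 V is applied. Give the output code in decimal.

Full-scale span = 10 V; LSB = 10/2^16 = 152.59 µV.
(-0.244 − (−5)) / 0.000152588 = 31168.922 LSBs.
⌊·⌋(31168.922) = 31168.

code 31168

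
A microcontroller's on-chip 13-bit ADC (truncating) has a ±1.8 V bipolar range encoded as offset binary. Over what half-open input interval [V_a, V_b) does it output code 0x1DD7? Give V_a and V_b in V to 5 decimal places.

[1.55698 V, 1.55742 V)

LSB = 3.6/2^13 = 439.45 µV.
Code 0x1DD7 = 7639 decimal.
V_a = V_low + 7639·LSB = 1.55698 V; V_b = V_low + 7640·LSB = 1.55742 V.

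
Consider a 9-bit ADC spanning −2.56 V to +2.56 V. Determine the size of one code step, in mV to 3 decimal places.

10.000 mV

Full-scale span = 5.12 V.
LSB = 5.12 / 2^9 = 5.12 / 512 = 0.01 V = 10.000 mV.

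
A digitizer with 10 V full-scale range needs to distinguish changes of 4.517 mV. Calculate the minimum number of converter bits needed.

12 bits

Number of steps required ≥ 10 V / 4.517 mV = 2213.86.
Need 2^N ≥ 2213.86; 2^11 = 2048, 2^12 = 4096.
Minimum N = 12.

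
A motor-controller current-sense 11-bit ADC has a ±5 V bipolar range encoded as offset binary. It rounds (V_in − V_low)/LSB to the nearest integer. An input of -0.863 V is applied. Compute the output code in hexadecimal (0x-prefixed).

code 0x34F (decimal 847)

LSB = 10 V / 2048 = 4.883 mV.
(V_in − V_low)/LSB = (-0.863 − (−5)) / 0.00488281 = 847.258.
So the output code is 847.
In hexadecimal (0x-prefixed): 0x34F.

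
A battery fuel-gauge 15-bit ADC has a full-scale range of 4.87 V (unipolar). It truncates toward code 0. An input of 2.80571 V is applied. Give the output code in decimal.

With 32768 levels over 4.87 V, one step is 148.62 µV.
Input sits at 18878.338 steps above V_low.
So the output code is 18878.

code 18878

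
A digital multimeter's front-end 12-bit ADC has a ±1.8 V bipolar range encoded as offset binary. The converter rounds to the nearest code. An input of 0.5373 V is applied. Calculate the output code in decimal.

Full-scale span = 3.6 V; LSB = 3.6/2^12 = 0.879 mV.
(V_in − V_low)/LSB = (0.5373 − (−1.8)) / 0.000878906 = 2659.328.
round(2659.328) = 2659.

code 2659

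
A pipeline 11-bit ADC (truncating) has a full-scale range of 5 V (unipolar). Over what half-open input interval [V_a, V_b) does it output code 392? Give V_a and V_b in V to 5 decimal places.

LSB = 5/2^11 = 2.441 mV.
V_a = V_low + 392·LSB = 0.957031 V; V_b = V_low + 393·LSB = 0.959473 V.

[0.95703 V, 0.95947 V)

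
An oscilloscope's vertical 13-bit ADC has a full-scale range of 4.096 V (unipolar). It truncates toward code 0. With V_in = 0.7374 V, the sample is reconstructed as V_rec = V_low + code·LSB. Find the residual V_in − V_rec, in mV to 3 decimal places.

One LSB is 4.096 V / 8192 = 0.500 mV.
(V_in − V_low)/LSB = (0.7374 − 0)/0.0005 = 1474.8000 → code 1474 (floor).
V_rec = 0 + 1474·0.0005 = 0.737 V.
Difference: 0.0004 V → 0.400 mV.

0.400 mV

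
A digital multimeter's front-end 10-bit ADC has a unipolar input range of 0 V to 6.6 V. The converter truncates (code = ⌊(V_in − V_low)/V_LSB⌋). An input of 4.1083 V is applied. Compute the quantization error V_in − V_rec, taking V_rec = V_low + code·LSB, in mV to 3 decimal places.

LSB = 6.6/2^10 = 6.445 mV.
(4.1083 − 0)/0.00644531 = 637.4090; ⌊·⌋ gives code 637.
Code 637 maps back to 0 + 637×0.00644531 V = 4.1056641 V.
Difference: 0.00263594 V → 2.636 mV.

2.636 mV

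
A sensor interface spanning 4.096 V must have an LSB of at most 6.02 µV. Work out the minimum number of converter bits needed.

20 bits

Number of steps required ≥ 4.096 V / 6.02 µV = 680398.67.
Need 2^N ≥ 680398.67; 2^19 = 524288, 2^20 = 1048576.
Minimum N = 20.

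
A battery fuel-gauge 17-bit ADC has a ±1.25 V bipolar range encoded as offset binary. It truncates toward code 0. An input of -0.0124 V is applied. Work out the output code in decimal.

Full-scale span = 2.5 V; LSB = 2.5/2^17 = 19.07 µV.
Input sits at 64885.883 steps above V_low.
Floor → code 64885.

code 64885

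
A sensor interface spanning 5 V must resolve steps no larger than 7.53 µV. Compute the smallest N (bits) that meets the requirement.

20 bits

Number of steps required ≥ 5 V / 7.53 µV = 664010.62.
Need 2^N ≥ 664010.62; 2^19 = 524288, 2^20 = 1048576.
Minimum N = 20.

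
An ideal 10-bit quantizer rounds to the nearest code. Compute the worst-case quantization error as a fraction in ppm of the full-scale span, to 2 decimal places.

Rounding → worst-case error = ½ LSB = V_FS/2^11, so 1e+06/2048 = 488.281 ppm of full scale.

488.28 ppm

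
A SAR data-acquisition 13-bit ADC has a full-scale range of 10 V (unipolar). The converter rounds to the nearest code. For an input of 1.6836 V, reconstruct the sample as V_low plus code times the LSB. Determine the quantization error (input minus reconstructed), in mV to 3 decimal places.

Step size: 10 V ÷ 2^13 = 1.221 mV.
(V_in − V_low)/LSB = (1.6836 − 0)/0.0012207 = 1379.2051 → code 1379 (round).
V_rec = 0 + 1379·0.0012207 = 1.6833496 V.
Difference: 0.000250391 V → 0.250 mV.

0.250 mV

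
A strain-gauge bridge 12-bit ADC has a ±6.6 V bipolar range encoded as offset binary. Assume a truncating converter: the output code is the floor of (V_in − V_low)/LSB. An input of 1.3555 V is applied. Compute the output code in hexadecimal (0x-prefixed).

code 0x9A4 (decimal 2468)

With 4096 levels over 13.2 V, one step is 3.223 mV.
(V_in − V_low)/LSB = (1.3555 − (−6.6)) / 0.00322266 = 2468.616.
Floor → code 2468.
In hexadecimal (0x-prefixed): 0x9A4.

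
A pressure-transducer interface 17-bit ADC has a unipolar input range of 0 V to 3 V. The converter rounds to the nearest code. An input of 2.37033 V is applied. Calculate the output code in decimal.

With 131072 levels over 3 V, one step is 22.89 µV.
Input sits at 103561.298 steps above V_low.
round(103561.298) = 103561.

code 103561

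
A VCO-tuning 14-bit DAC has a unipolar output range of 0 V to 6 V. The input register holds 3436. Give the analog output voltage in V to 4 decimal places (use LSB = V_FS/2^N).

1.2583 V

LSB = 6 V / 2^14 = 366.21 µV.
V_out = 0 + 3436 × 0.000366211 V = 1.2583 V.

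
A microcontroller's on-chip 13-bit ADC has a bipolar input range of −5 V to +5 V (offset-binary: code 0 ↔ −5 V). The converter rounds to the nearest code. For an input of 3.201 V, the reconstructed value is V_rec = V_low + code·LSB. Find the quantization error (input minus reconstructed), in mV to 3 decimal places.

0.316 mV

One LSB is 10 V / 8192 = 1.221 mV.
(3.201 − (−5))/0.0012207 = 6718.2592; round gives code 6718.
Reconstructed: 3.2006836 V.
Error = 3.201 − 3.2006836 = 0.000316406 V = 0.316 mV.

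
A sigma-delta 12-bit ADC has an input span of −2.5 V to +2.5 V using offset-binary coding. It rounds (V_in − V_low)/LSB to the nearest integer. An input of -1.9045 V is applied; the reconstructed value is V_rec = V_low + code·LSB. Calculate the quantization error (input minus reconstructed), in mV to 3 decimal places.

-0.203 mV

One LSB is 5 V / 4096 = 1.221 mV.
Scaled input = 487.8336 LSBs, so code = 488.
V_rec = (−2.5) + 488·0.0012207 = -1.9042969 V.
V_in − V_rec = -0.000203125 V = -0.203 mV.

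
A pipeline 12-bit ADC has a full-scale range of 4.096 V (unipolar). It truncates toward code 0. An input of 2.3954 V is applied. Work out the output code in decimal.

With 4096 levels over 4.096 V, one step is 1.000 mV.
(V_in − V_low)/LSB = (2.3954 − 0) / 0.001 = 2395.400.
⌊·⌋(2395.400) = 2395.

code 2395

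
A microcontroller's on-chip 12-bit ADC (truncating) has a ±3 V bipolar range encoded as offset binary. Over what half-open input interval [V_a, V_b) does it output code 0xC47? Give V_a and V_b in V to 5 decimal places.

LSB = 6/2^12 = 1.465 mV.
Code 0xC47 = 3143 decimal.
V_a = V_low + 3143·LSB = 1.604 V; V_b = V_low + 3144·LSB = 1.60547 V.

[1.60400 V, 1.60547 V)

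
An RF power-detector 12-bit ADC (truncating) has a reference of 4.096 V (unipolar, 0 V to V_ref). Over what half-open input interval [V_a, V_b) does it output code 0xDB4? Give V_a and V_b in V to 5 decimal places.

[3.50800 V, 3.50900 V)

LSB = 4.096/2^12 = 1.000 mV.
Code 0xDB4 = 3508 decimal.
V_a = V_low + 3508·LSB = 3.508 V; V_b = V_low + 3509·LSB = 3.509 V.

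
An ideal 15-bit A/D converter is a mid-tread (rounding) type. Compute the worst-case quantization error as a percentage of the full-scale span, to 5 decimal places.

0.00153 %

Rounding → worst-case error = ½ LSB = V_FS/2^16, so 100/65536 = 0.00152588 % of full scale.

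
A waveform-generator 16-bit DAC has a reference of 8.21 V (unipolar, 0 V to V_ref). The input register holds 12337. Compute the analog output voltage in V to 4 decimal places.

1.5455 V

LSB = 8.21 V / 2^16 = 125.27 µV.
V_out = 0 + 12337 × 0.000125275 V = 1.54551 V.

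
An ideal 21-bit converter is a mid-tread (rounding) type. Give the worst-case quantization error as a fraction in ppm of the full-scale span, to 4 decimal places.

Rounding → worst-case error = ½ LSB = V_FS/2^22, so 1e+06/4194304 = 0.238419 ppm of full scale.

0.2384 ppm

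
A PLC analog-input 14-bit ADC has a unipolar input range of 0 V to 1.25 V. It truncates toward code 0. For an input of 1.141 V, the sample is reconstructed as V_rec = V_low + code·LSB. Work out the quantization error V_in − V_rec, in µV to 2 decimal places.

24.05 µV

One LSB is 1.25 V / 16384 = 76.29 µV.
(1.141 − 0)/7.62939e-05 = 14955.3152; ⌊·⌋ gives code 14955.
Code 14955 maps back to 0 + 14955×7.62939e-05 V = 1.140976 V.
Error = 1.141 − 1.140976 = 2.40479e-05 V = 24.05 µV.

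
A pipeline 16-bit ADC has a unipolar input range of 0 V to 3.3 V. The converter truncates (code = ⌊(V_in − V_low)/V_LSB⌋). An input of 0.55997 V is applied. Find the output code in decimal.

code 11120

With 65536 levels over 3.3 V, one step is 50.35 µV.
(V_in − V_low)/LSB = (0.55997 − 0) / 5.0354e-05 = 11120.665.
Floor → code 11120.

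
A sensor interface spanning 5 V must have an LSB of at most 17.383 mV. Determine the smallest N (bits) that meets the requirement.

Number of steps required ≥ 5 V / 17.383 mV = 287.64.
Need 2^N ≥ 287.64; 2^8 = 256, 2^9 = 512.
Minimum N = 9.

9 bits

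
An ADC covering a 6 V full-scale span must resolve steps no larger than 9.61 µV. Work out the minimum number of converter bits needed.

Number of steps required ≥ 6 V / 9.61 µV = 624349.64.
Need 2^N ≥ 624349.64; 2^19 = 524288, 2^20 = 1048576.
Minimum N = 20.

20 bits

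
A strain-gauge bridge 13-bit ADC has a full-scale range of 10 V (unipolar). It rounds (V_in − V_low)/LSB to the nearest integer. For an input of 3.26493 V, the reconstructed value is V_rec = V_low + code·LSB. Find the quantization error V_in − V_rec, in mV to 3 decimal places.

-0.451 mV

Step size: 10 V ÷ 2^13 = 1.221 mV.
(V_in − V_low)/LSB = (3.26493 − 0)/0.0012207 = 2674.6307 → code 2675 (round).
V_rec = 0 + 2675·0.0012207 = 3.2653809 V.
V_in − V_rec = -0.000450859 V = -0.451 mV.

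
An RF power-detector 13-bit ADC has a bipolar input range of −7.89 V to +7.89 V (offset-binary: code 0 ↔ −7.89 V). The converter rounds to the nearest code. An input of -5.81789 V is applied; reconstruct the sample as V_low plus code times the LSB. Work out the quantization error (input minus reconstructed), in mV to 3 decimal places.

LSB = 15.78/2^13 = 1.926 mV.
(-5.81789 − (−7.89))/0.00192627 = 1075.7114; round gives code 1076.
Reconstructed: -5.817334 V.
Difference: -0.000556016 V → -0.556 mV.

-0.556 mV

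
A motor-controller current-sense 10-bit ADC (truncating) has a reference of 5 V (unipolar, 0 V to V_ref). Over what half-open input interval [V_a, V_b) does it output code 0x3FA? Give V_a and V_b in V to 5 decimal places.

[4.97070 V, 4.97559 V)

LSB = 5/2^10 = 4.883 mV.
Code 0x3FA = 1018 decimal.
V_a = V_low + 1018·LSB = 4.9707 V; V_b = V_low + 1019·LSB = 4.97559 V.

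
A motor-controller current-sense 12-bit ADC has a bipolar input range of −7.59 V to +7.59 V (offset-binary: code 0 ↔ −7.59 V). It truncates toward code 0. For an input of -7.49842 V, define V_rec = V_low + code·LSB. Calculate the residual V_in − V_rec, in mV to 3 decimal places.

LSB = 15.18/2^12 = 3.706 mV.
Scaled input = 24.7109 LSBs, so code = 24.
V_rec = (−7.59) + 24·0.00370605 = -7.5010547 V.
Difference: 0.00263469 V → 2.635 mV.

2.635 mV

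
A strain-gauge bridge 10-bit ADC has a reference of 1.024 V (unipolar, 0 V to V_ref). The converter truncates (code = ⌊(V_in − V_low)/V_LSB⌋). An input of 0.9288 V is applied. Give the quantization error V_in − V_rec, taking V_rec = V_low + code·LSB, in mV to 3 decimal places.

0.800 mV

One LSB is 1.024 V / 1024 = 1.000 mV.
Scaled input = 928.8000 LSBs, so code = 928.
Reconstructed: 0.928 V.
Error = 0.9288 − 0.928 = 0.0008 V = 0.800 mV.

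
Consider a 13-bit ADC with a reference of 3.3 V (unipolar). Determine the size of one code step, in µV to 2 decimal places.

402.83 µV

Full-scale span = 3.3 V.
LSB = 3.3 / 2^13 = 3.3 / 8192 = 0.000402832 V = 402.83 µV.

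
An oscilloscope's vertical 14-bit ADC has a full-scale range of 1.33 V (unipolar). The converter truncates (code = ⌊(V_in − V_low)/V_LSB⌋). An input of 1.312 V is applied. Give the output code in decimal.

LSB = 1.33 V / 16384 = 81.18 µV.
Input sits at 16162.262 steps above V_low.
So the output code is 16162.

code 16162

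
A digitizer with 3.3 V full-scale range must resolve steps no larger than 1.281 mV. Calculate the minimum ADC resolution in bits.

12 bits

Number of steps required ≥ 3.3 V / 1.281 mV = 2576.11.
Need 2^N ≥ 2576.11; 2^11 = 2048, 2^12 = 4096.
Minimum N = 12.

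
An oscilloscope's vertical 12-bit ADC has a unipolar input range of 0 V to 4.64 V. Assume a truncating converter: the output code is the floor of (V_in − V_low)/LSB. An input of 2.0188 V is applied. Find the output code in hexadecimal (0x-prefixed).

Full-scale span = 4.64 V; LSB = 4.64/2^12 = 1.133 mV.
Input sits at 1782.113 steps above V_low.
So the output code is 1782.
In hexadecimal (0x-prefixed): 0x6F6.

code 0x6F6 (decimal 1782)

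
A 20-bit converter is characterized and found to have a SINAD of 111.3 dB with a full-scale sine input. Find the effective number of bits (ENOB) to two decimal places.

ENOB = (SINAD − 1.76) / 6.02 = (111.3 − 1.76)/6.02 = 18.196.

18.20 bits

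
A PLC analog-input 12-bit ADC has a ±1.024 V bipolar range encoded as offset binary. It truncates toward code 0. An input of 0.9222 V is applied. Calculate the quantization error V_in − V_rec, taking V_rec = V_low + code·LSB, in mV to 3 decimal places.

0.200 mV

LSB = 2.048/2^12 = 0.500 mV.
Scaled input = 3892.4000 LSBs, so code = 3892.
Code 3892 maps back to (−1.024) + 3892×0.0005 V = 0.922 V.
Difference: 0.0002 V → 0.200 mV.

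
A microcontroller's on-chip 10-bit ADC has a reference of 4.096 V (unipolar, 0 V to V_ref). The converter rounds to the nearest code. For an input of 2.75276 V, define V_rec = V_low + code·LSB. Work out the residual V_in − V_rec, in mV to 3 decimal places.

Step size: 4.096 V ÷ 2^10 = 4.000 mV.
Scaled input = 688.1900 LSBs, so code = 688.
Code 688 maps back to 0 + 688×0.004 V = 2.752 V.
V_in − V_rec = 0.00076 V = 0.760 mV.

0.760 mV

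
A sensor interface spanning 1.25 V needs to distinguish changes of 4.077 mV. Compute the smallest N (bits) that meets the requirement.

Number of steps required ≥ 1.25 V / 4.077 mV = 306.60.
Need 2^N ≥ 306.60; 2^8 = 256, 2^9 = 512.
Minimum N = 9.

9 bits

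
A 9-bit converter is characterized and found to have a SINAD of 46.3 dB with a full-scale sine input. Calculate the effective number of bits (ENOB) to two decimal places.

ENOB = (SINAD − 1.76) / 6.02 = (46.3 − 1.76)/6.02 = 7.399.

7.40 bits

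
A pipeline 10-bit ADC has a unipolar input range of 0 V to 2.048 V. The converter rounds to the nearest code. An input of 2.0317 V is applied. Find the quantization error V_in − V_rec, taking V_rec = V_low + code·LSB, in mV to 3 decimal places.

LSB = 2.048/2^10 = 2.000 mV.
Scaled input = 1015.8500 LSBs, so code = 1016.
V_rec = 0 + 1016·0.002 = 2.032 V.
Difference: -0.0003 V → -0.300 mV.

-0.300 mV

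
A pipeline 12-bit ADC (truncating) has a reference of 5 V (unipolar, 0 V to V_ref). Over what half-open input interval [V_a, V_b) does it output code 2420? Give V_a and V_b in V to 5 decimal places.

[2.95410 V, 2.95532 V)

LSB = 5/2^12 = 1.221 mV.
V_a = V_low + 2420·LSB = 2.9541 V; V_b = V_low + 2421·LSB = 2.95532 V.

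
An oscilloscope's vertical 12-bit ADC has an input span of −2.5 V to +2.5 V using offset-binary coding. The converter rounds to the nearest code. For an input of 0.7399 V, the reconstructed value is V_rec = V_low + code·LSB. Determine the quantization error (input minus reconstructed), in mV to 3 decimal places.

Step size: 5 V ÷ 2^12 = 1.221 mV.
(0.7399 − (−2.5))/0.0012207 = 2654.1261; round gives code 2654.
Code 2654 maps back to (−2.5) + 2654×0.0012207 V = 0.73974609 V.
V_in − V_rec = 0.000153906 V = 0.154 mV.

0.154 mV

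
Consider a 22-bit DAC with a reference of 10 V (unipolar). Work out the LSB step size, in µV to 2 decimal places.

2.38 µV

Full-scale span = 10 V.
LSB = 10 / 2^22 = 10 / 4194304 = 2.38419e-06 V = 2.38 µV.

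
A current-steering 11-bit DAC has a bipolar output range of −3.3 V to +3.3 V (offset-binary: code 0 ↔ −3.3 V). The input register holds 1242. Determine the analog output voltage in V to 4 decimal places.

0.7025 V

LSB = 6.6 V / 2^11 = 3.223 mV.
V_out = (−3.3) + 1242 × 0.00322266 V = 0.702539 V.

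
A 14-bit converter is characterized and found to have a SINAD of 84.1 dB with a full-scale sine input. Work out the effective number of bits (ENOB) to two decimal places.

13.68 bits

ENOB = (SINAD − 1.76) / 6.02 = (84.1 − 1.76)/6.02 = 13.678.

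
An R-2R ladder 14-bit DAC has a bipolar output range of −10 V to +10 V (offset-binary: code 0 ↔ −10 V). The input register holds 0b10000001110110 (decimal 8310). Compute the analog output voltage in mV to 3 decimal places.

144.043 mV

LSB = 20 V / 2^14 = 1.221 mV.
Code 0b10000001110110 = 8310 decimal.
V_out = (−10) + 8310 × 0.0012207 V = 0.144043 V.
= 144.043 mV.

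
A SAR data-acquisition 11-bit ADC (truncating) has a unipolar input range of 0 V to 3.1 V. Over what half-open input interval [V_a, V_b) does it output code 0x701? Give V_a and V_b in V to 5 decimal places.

[2.71401 V, 2.71553 V)

LSB = 3.1/2^11 = 1.514 mV.
Code 0x701 = 1793 decimal.
V_a = V_low + 1793·LSB = 2.71401 V; V_b = V_low + 1794·LSB = 2.71553 V.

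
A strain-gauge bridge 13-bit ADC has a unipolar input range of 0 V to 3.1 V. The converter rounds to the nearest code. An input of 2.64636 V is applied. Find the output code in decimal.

Full-scale span = 3.1 V; LSB = 3.1/2^13 = 378.42 µV.
(2.64636 − 0) / 0.000378418 = 6993.220 LSBs.
Round → code 6993.

code 6993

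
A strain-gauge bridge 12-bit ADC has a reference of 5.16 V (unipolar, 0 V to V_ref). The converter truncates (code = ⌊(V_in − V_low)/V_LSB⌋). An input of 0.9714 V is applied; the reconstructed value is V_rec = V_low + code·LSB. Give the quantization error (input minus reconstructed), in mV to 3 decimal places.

Step size: 5.16 V ÷ 2^12 = 1.260 mV.
(V_in − V_low)/LSB = (0.9714 − 0)/0.00125977 = 771.0958 → code 771 (floor).
Reconstructed: 0.9712793 V.
V_in − V_rec = 0.000120703 V = 0.121 mV.

0.121 mV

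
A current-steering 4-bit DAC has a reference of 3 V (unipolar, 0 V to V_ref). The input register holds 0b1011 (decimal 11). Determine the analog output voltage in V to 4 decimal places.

2.0625 V

LSB = 3 V / 2^4 = 187.500 mV.
Code 0b1011 = 11 decimal.
V_out = 0 + 11 × 0.1875 V = 2.0625 V.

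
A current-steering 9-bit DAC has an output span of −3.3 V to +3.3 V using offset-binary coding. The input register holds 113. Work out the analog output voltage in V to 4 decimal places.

-1.8434 V

LSB = 6.6 V / 2^9 = 12.891 mV.
V_out = (−3.3) + 113 × 0.0128906 V = -1.84336 V.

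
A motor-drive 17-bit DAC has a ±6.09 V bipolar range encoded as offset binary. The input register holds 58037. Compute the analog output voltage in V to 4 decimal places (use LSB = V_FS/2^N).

-0.6969 V

LSB = 12.18 V / 2^17 = 92.93 µV.
V_out = (−6.09) + 58037 × 9.2926e-05 V = -0.696852 V.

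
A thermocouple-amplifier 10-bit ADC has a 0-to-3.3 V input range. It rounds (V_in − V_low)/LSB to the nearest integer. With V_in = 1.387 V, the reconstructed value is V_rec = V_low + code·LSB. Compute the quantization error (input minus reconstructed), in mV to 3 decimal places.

Step size: 3.3 V ÷ 2^10 = 3.223 mV.
Scaled input = 430.3903 LSBs, so code = 430.
Code 430 maps back to 0 + 430×0.00322266 V = 1.3857422 V.
Difference: 0.00125781 V → 1.258 mV.

1.258 mV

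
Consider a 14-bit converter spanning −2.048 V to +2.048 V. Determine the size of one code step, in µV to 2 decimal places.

Full-scale span = 4.096 V.
LSB = 4.096 / 2^14 = 4.096 / 16384 = 0.00025 V = 250.00 µV.

250.00 µV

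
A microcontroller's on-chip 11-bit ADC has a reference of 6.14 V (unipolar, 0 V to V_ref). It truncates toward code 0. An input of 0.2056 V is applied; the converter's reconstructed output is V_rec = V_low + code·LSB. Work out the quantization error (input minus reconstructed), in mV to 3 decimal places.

LSB = 6.14/2^11 = 2.998 mV.
(V_in − V_low)/LSB = (0.2056 − 0)/0.00299805 = 68.5780 → code 68 (floor).
V_rec = 0 + 68·0.00299805 = 0.20386719 V.
Difference: 0.00173281 V → 1.733 mV.

1.733 mV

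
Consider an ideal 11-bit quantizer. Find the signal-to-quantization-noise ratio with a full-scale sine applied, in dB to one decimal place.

68.0 dB

SNR ≈ 6.02·N + 1.76 dB = 6.02·11 + 1.76 = 67.98 dB.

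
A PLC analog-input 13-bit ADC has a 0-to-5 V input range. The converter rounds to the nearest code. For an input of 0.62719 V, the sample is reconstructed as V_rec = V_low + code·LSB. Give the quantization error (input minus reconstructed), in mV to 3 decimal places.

-0.251 mV

One LSB is 5 V / 8192 = 0.610 mV.
(V_in − V_low)/LSB = (0.62719 − 0)/0.000610352 = 1027.5881 → code 1028 (round).
Reconstructed: 0.62744141 V.
V_in − V_rec = -0.000251406 V = -0.251 mV.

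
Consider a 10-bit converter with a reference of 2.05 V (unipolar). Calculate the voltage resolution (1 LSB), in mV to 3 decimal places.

Full-scale span = 2.05 V.
LSB = 2.05 / 2^10 = 2.05 / 1024 = 0.00200195 V = 2.002 mV.

2.002 mV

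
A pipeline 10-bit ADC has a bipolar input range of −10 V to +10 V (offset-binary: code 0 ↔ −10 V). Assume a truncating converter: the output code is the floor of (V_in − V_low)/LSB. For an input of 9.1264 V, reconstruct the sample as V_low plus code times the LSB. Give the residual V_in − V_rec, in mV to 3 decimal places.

5.306 mV

Step size: 20 V ÷ 2^10 = 19.531 mV.
(V_in − V_low)/LSB = (9.1264 − (−10))/0.0195312 = 979.2717 → code 979 (floor).
V_rec = (−10) + 979·0.0195312 = 9.1210938 V.
Error = 9.1264 − 9.1210938 = 0.00530625 V = 5.306 mV.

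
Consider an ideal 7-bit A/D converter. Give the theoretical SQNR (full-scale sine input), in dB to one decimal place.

SNR ≈ 6.02·N + 1.76 dB = 6.02·7 + 1.76 = 43.90 dB.

43.9 dB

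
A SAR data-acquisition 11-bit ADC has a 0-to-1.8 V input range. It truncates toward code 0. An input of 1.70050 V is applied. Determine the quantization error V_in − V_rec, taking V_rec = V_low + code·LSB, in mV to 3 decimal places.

0.695 mV

Step size: 1.8 V ÷ 2^11 = 0.879 mV.
(1.70050 − 0)/0.000878906 = 1934.7911; ⌊·⌋ gives code 1934.
Reconstructed: 1.6998047 V.
Error = 1.70050 − 1.6998047 = 0.000695312 V = 0.695 mV.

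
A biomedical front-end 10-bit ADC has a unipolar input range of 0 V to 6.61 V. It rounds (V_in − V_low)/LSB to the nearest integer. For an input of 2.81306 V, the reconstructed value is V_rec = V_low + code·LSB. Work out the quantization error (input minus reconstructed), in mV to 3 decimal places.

-1.354 mV

Step size: 6.61 V ÷ 2^10 = 6.455 mV.
Scaled input = 435.7902 LSBs, so code = 436.
V_rec = 0 + 436·0.00645508 = 2.8144141 V.
Error = 2.81306 − 2.8144141 = -0.00135406 V = -1.354 mV.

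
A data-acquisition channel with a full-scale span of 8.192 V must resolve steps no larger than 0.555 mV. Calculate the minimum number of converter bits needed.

14 bits

Number of steps required ≥ 8.192 V / 0.555 mV = 14760.36.
Need 2^N ≥ 14760.36; 2^13 = 8192, 2^14 = 16384.
Minimum N = 14.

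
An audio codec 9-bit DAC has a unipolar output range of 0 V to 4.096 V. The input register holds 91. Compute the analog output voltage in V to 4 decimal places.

0.7280 V

LSB = 4.096 V / 2^9 = 8.000 mV.
V_out = 0 + 91 × 0.008 V = 0.728 V.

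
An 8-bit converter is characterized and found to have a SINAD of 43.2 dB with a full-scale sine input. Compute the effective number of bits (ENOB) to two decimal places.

6.88 bits

ENOB = (SINAD − 1.76) / 6.02 = (43.2 − 1.76)/6.02 = 6.884.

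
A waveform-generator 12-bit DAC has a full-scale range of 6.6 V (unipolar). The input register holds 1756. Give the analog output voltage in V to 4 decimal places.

LSB = 6.6 V / 2^12 = 1.611 mV.
V_out = 0 + 1756 × 0.00161133 V = 2.82949 V.

2.8295 V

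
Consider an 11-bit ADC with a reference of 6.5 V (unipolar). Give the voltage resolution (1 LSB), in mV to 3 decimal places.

3.174 mV

Full-scale span = 6.5 V.
LSB = 6.5 / 2^11 = 6.5 / 2048 = 0.00317383 V = 3.174 mV.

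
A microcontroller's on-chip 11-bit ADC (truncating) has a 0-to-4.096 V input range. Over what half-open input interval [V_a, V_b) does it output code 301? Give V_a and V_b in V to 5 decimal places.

[0.60200 V, 0.60400 V)

LSB = 4.096/2^11 = 2.000 mV.
V_a = V_low + 301·LSB = 0.602 V; V_b = V_low + 302·LSB = 0.604 V.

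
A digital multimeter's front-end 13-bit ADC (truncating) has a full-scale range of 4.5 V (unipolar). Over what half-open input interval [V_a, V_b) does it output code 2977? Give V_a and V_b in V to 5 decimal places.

[1.63531 V, 1.63586 V)

LSB = 4.5/2^13 = 0.549 mV.
V_a = V_low + 2977·LSB = 1.63531 V; V_b = V_low + 2978·LSB = 1.63586 V.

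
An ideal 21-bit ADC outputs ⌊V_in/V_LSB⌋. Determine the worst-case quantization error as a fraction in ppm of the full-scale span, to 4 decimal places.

Truncating → worst-case error = 1 LSB = V_FS/2^21, so 1e+06/2097152 = 0.476837 ppm of full scale.

0.4768 ppm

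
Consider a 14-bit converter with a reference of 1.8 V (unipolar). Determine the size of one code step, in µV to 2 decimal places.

109.86 µV

Full-scale span = 1.8 V.
LSB = 1.8 / 2^14 = 1.8 / 16384 = 0.000109863 V = 109.86 µV.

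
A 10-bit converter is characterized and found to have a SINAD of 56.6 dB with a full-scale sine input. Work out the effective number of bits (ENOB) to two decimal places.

9.11 bits

ENOB = (SINAD − 1.76) / 6.02 = (56.6 − 1.76)/6.02 = 9.110.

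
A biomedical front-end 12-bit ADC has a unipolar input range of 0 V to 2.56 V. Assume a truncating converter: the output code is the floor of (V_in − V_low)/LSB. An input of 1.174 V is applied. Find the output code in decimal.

Full-scale span = 2.56 V; LSB = 2.56/2^12 = 0.625 mV.
(V_in − V_low)/LSB = (1.174 − 0) / 0.000625 = 1878.400.
Floor → code 1878.

code 1878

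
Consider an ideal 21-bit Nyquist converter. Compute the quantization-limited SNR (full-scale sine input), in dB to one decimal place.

SNR ≈ 6.02·N + 1.76 dB = 6.02·21 + 1.76 = 128.18 dB.

128.2 dB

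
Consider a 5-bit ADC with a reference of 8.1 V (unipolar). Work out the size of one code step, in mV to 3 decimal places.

253.125 mV

Full-scale span = 8.1 V.
LSB = 8.1 / 2^5 = 8.1 / 32 = 0.253125 V = 253.125 mV.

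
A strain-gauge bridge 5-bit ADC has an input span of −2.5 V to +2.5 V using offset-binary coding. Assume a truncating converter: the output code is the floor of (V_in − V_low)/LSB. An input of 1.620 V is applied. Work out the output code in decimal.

Full-scale span = 5 V; LSB = 5/2^5 = 156.250 mV.
(V_in − V_low)/LSB = (1.620 − (−2.5)) / 0.15625 = 26.368.
⌊·⌋(26.368) = 26.

code 26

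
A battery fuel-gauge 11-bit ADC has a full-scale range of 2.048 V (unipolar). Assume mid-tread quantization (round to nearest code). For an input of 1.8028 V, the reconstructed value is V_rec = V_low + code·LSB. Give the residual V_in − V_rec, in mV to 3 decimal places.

-0.200 mV

Step size: 2.048 V ÷ 2^11 = 1.000 mV.
(1.8028 − 0)/0.001 = 1802.8000; round gives code 1803.
V_rec = 0 + 1803·0.001 = 1.803 V.
Error = 1.8028 − 1.803 = -0.0002 V = -0.200 mV.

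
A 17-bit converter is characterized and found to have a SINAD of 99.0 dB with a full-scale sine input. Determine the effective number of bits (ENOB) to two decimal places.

16.15 bits

ENOB = (SINAD − 1.76) / 6.02 = (99.0 − 1.76)/6.02 = 16.153.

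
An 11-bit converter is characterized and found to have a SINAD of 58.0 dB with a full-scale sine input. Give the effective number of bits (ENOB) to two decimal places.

9.34 bits

ENOB = (SINAD − 1.76) / 6.02 = (58.0 − 1.76)/6.02 = 9.342.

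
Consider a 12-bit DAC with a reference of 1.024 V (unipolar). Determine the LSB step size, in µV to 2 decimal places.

Full-scale span = 1.024 V.
LSB = 1.024 / 2^12 = 1.024 / 4096 = 0.00025 V = 250.00 µV.

250.00 µV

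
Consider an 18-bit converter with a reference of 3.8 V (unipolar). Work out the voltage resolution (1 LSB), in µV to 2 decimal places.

Full-scale span = 3.8 V.
LSB = 3.8 / 2^18 = 3.8 / 262144 = 1.44958e-05 V = 14.50 µV.

14.50 µV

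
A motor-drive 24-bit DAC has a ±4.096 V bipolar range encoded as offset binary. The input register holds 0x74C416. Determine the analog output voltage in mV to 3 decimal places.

LSB = 8.192 V / 2^24 = 0.49 µV.
Code 0x74C416 = 7652374 decimal.
V_out = (−4.096) + 7652374 × 4.88281e-07 V = -0.359489 V.
= -359.489 mV.

-359.489 mV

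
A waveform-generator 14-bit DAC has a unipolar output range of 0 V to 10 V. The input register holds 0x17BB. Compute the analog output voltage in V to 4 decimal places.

3.7079 V

LSB = 10 V / 2^14 = 0.610 mV.
Code 0x17BB = 6075 decimal.
V_out = 0 + 6075 × 0.000610352 V = 3.70789 V.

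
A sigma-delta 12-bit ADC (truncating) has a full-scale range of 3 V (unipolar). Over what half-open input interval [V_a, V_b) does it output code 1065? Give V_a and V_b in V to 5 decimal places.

LSB = 3/2^12 = 0.732 mV.
V_a = V_low + 1065·LSB = 0.780029 V; V_b = V_low + 1066·LSB = 0.780762 V.

[0.78003 V, 0.78076 V)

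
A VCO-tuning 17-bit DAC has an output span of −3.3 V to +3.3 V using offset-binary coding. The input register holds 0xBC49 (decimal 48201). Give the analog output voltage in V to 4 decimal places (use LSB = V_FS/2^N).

-0.8729 V

LSB = 6.6 V / 2^17 = 50.35 µV.
Code 0xBC49 = 48201 decimal.
V_out = (−3.3) + 48201 × 5.0354e-05 V = -0.872887 V.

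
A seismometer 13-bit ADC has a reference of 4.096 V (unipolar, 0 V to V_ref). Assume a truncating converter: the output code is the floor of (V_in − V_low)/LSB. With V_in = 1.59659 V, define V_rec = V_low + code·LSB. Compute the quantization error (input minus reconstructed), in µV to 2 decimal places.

LSB = 4.096/2^13 = 0.500 mV.
Scaled input = 3193.1800 LSBs, so code = 3193.
Reconstructed: 1.5965 V.
V_in − V_rec = 9e-05 V = 90.00 µV.

90.00 µV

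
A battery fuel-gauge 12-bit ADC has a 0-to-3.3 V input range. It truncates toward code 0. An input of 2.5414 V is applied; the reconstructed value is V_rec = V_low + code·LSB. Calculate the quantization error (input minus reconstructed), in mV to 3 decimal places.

LSB = 3.3/2^12 = 0.806 mV.
(V_in − V_low)/LSB = (2.5414 − 0)/0.000805664 = 3154.4165 → code 3154 (floor).
Code 3154 maps back to 0 + 3154×0.000805664 V = 2.5410645 V.
V_in − V_rec = 0.000335547 V = 0.336 mV.

0.336 mV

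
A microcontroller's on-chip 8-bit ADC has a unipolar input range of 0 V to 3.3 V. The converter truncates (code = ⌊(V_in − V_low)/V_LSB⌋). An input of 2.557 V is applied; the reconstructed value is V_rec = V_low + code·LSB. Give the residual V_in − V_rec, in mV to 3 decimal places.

LSB = 3.3/2^8 = 12.891 mV.
Scaled input = 198.3612 LSBs, so code = 198.
Code 198 maps back to 0 + 198×0.0128906 V = 2.5523437 V.
Difference: 0.00465625 V → 4.656 mV.

4.656 mV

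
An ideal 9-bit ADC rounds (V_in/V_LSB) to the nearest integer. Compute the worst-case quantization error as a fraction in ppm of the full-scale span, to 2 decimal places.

976.56 ppm

Rounding → worst-case error = ½ LSB = V_FS/2^10, so 1e+06/1024 = 976.562 ppm of full scale.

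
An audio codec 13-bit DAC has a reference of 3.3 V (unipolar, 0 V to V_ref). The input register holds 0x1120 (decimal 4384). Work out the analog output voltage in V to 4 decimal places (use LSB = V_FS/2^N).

1.7660 V

LSB = 3.3 V / 2^13 = 402.83 µV.
Code 0x1120 = 4384 decimal.
V_out = 0 + 4384 × 0.000402832 V = 1.76602 V.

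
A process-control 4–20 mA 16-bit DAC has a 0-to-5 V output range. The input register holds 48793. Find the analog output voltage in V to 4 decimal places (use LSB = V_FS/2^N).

LSB = 5 V / 2^16 = 76.29 µV.
V_out = 0 + 48793 × 7.62939e-05 V = 3.72261 V.

3.7226 V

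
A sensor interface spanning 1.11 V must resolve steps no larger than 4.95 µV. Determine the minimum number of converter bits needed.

18 bits

Number of steps required ≥ 1.11 V / 4.95 µV = 224242.42.
Need 2^N ≥ 224242.42; 2^17 = 131072, 2^18 = 262144.
Minimum N = 18.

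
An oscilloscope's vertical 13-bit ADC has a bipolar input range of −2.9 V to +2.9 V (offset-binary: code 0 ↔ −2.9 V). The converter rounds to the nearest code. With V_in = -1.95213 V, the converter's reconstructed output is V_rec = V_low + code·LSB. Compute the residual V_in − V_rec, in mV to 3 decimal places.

One LSB is 5.8 V / 8192 = 0.708 mV.
Scaled input = 1338.7847 LSBs, so code = 1339.
V_rec = (−2.9) + 1339·0.000708008 = -1.9519775 V.
Error = -1.95213 − (−1.9519775) = -0.000152461 V = -0.152 mV.

-0.152 mV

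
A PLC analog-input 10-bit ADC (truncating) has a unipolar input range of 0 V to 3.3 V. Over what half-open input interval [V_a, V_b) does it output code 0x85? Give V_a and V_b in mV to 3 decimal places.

LSB = 3.3/2^10 = 3.223 mV.
Code 0x85 = 133 decimal.
V_a = V_low + 133·LSB = 0.428613 V; V_b = V_low + 134·LSB = 0.431836 V.

[428.613 mV, 431.836 mV)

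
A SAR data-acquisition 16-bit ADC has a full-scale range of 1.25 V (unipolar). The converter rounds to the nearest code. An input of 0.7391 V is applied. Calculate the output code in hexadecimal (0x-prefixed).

LSB = 1.25 V / 65536 = 19.07 µV.
(0.7391 − 0) / 1.90735e-05 = 38750.126 LSBs.
So the output code is 38750.
In hexadecimal (0x-prefixed): 0x975E.

code 0x975E (decimal 38750)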